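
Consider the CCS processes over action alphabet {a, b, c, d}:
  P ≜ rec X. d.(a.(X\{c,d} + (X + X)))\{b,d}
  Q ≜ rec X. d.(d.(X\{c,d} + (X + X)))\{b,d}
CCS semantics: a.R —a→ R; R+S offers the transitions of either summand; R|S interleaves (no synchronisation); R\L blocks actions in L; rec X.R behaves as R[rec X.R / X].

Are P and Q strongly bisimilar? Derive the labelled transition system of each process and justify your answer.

LTS(P): 3 reachable states
  p0 = rec X. d.(a.(X\{c,d} + (X + X)))\{b,d} → =d=> p1
  p1 = (a.((rec X. d.(a.(X\{c,d} + (X + X)))\{b,d})\{c,d} + ((rec X. d.(a.(X\{c,d} + (X + X)))\{b,d}) + (rec X. d.(a.(X\{c,d} + (X + X)))\{b,d}))))\{b,d} → =a=> p2
  p2 = ((rec X. d.(a.(X\{c,d} + (X + X)))\{b,d})\{c,d} + ((rec X. d.(a.(X\{c,d} + (X + X)))\{b,d}) + (rec X. d.(a.(X\{c,d} + (X + X)))\{b,d})))\{b,d} → ·
LTS(Q): 2 reachable states
  q0 = rec X. d.(d.(X\{c,d} + (X + X)))\{b,d} → =d=> q1
  q1 = (d.((rec X. d.(d.(X\{c,d} + (X + X)))\{b,d})\{c,d} + ((rec X. d.(d.(X\{c,d} + (X + X)))\{b,d}) + (rec X. d.(d.(X\{c,d} + (X + X)))\{b,d}))))\{b,d} → ·
Bisimilarity quotient blocks:
  B0 = {p0}
  B1 = {p1}
  B2 = {p2, q1}
  B3 = {q0}
p0 ∈ B0, q0 ∈ B3 → different blocks

NO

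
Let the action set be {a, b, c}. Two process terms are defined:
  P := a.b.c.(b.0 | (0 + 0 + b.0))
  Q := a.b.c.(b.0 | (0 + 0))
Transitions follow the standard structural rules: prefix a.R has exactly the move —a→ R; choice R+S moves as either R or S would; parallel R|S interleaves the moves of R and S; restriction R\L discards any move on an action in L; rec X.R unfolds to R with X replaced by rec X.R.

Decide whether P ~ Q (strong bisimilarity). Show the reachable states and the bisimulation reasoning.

LTS(P): 7 reachable states
  s0 = a.b.c.(b.0 | (0 + 0 + b.0)) → =a=> s1
  s1 = b.c.(b.0 | (0 + 0 + b.0)) → =b=> s2
  s2 = c.(b.0 | (0 + 0 + b.0)) → =c=> s3
  s3 = b.0 | (0 + 0 + b.0) → =b=> s4, =b=> s5
  s4 = 0 | (0 + 0 + b.0) → =b=> s6
  s5 = b.0 | 0 → =b=> s6
  s6 = 0 | 0 → ∅
LTS(Q): 5 reachable states
  t0 = a.b.c.(b.0 | (0 + 0)) → =a=> t1
  t1 = b.c.(b.0 | (0 + 0)) → =b=> t2
  t2 = c.(b.0 | (0 + 0)) → =c=> t3
  t3 = b.0 | (0 + 0) → =b=> t4
  t4 = 0 | (0 + 0) → ∅
Coarsest stable partition (strong bisimilarity classes):
  B0 = {s0}
  B1 = {s1}
  B2 = {s2}
  B3 = {s3}
  B4 = {s4, s5, t3}
  B5 = {s6, t4}
  B6 = {t0}
  B7 = {t1}
  B8 = {t2}
s0 ∈ B0, t0 ∈ B6 → different blocks

NO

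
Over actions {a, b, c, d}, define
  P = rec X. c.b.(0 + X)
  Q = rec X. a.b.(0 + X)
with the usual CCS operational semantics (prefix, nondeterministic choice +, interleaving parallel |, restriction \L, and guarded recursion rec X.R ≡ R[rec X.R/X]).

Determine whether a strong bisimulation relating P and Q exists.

P's transition system — 3 states:
  p0 = rec X. c.b.(0 + X) → —c→ p1
  p1 = b.(0 + (rec X. c.b.(0 + X))) → —b→ p2
  p2 = 0 + (rec X. c.b.(0 + X)) → —c→ p1
Q's transition system — 3 states:
  q0 = rec X. a.b.(0 + X) → —a→ q1
  q1 = b.(0 + (rec X. a.b.(0 + X))) → —b→ q2
  q2 = 0 + (rec X. a.b.(0 + X)) → —a→ q1
Partition-refinement fixed point:
  B0 = {p0, p2}
  B1 = {p1}
  B2 = {q0, q2}
  B3 = {q1}
p0 ∈ B0, q0 ∈ B2 → different blocks

P ≁ Q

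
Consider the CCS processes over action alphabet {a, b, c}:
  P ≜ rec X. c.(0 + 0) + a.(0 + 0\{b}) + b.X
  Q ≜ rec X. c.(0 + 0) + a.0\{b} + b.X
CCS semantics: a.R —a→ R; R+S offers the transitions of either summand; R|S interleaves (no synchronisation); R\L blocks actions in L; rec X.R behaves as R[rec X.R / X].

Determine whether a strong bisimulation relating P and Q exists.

P ~ Q

LTS(P): 3 reachable states
  p0 = rec X. c.(0 + 0) + a.(0 + 0\{b}) + b.X | =a=> p1, =b=> p0, =c=> p2
  p1 = 0 + 0\{b} | ∅
  p2 = 0 + 0 | ∅
LTS(Q): 3 reachable states
  q0 = rec X. c.(0 + 0) + a.0\{b} + b.X | =a=> q1, =b=> q0, =c=> q2
  q1 = 0\{b} | ∅
  q2 = 0 + 0 | ∅
Coarsest stable partition (strong bisimilarity classes):
  B0 = {p0, q0}
  B1 = {p1, p2, q1, q2}
p0 ∈ B0, q0 ∈ B0 → same block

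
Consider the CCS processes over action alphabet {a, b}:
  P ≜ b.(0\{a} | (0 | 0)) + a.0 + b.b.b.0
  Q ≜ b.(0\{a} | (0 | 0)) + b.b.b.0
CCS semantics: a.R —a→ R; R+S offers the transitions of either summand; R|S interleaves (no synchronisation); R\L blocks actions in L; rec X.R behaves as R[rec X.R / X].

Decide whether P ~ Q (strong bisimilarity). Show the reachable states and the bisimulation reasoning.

not bisimilar

P's transition system — 5 states:
  m0 = b.(0\{a} | (0 | 0)) + a.0 + b.b.b.0 :: —a→ m1, —b→ m2, —b→ m3
  m1 = 0 :: ∅
  m2 = 0\{a} | (0 | 0) :: ∅
  m3 = b.b.0 :: —b→ m4
  m4 = b.0 :: —b→ m1
Q's transition system — 5 states:
  n0 = b.(0\{a} | (0 | 0)) + b.b.b.0 :: —b→ n1, —b→ n2
  n1 = 0\{a} | (0 | 0) :: ∅
  n2 = b.b.0 :: —b→ n3
  n3 = b.0 :: —b→ n4
  n4 = 0 :: ∅
Partition-refinement fixed point:
  B0 = {m0}
  B1 = {m3, n2}
  B2 = {m4, n3}
  B3 = {m1, m2, n1, n4}
  B4 = {n0}
m0 ∈ B0, n0 ∈ B4 → different blocks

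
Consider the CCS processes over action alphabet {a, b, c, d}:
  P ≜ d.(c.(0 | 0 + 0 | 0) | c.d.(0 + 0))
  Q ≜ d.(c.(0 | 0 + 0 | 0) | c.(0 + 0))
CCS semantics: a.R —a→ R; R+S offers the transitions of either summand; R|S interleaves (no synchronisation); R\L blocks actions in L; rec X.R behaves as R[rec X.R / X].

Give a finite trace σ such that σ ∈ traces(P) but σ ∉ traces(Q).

Reachable graph of P (7 states):
  u0 = d.(c.(0 | 0 + 0 | 0) | c.d.(0 + 0)) has moves --d--▸ u1
  u1 = c.(0 | 0 + 0 | 0) | c.d.(0 + 0) has moves --c--▸ u2, --c--▸ u3
  u2 = (0 | 0 + 0 | 0) | c.d.(0 + 0) has moves --c--▸ u4
  u3 = c.(0 | 0 + 0 | 0) | d.(0 + 0) has moves --c--▸ u4, --d--▸ u5
  u4 = (0 | 0 + 0 | 0) | d.(0 + 0) has moves --d--▸ u6
  u5 = c.(0 | 0 + 0 | 0) | (0 + 0) has moves --c--▸ u6
  u6 = (0 | 0 + 0 | 0) | (0 + 0) has moves (no moves)
Reachable graph of Q (5 states):
  v0 = d.(c.(0 | 0 + 0 | 0) | c.(0 + 0)) has moves --d--▸ v1
  v1 = c.(0 | 0 + 0 | 0) | c.(0 + 0) has moves --c--▸ v2, --c--▸ v3
  v2 = (0 | 0 + 0 | 0) | c.(0 + 0) has moves --c--▸ v4
  v3 = c.(0 | 0 + 0 | 0) | (0 + 0) has moves --c--▸ v4
  v4 = (0 | 0 + 0 | 0) | (0 + 0) has moves (no moves)
Trace ⟨dcd⟩ through P, begin at {u0}:
  [1] d ⇒ {u1}
  [2] c ⇒ {u2, u3}
  [3] d ⇒ {u5}
  ✓ P
Trace ⟨dcd⟩ through Q, begin at {v0}:
  [1] d ⇒ {v1}
  [2] c ⇒ {v2, v3}
  [3] d ⇒ ∅  — Q cannot continue

dcd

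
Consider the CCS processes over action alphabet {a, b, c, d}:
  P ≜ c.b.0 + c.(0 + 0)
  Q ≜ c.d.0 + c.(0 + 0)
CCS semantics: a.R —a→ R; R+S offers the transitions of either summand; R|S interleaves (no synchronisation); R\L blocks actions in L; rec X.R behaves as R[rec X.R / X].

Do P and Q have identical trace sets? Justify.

NO — witness ⟨cb⟩

P's transition system — 4 states:
  p0 = c.b.0 + c.(0 + 0) :: ··c··> p1, ··c··> p2
  p1 = 0 + 0 :: ∅
  p2 = b.0 :: ··b··> p3
  p3 = 0 :: ∅
Q's transition system — 4 states:
  q0 = c.d.0 + c.(0 + 0) :: ··c··> q1, ··c··> q2
  q1 = 0 + 0 :: ∅
  q2 = d.0 :: ··d··> q3
  q3 = 0 :: ∅
Trace ⟨cb⟩ through P, begin at {p0}:
  step 1 (c): {p1, p2}
  step 2 (b): {p3}
  P completes σ.
Trace ⟨cb⟩ through Q, begin at {q0}:
  step 1 (c): {q1, q2}
  step 2 (b): ∅ (Q stuck)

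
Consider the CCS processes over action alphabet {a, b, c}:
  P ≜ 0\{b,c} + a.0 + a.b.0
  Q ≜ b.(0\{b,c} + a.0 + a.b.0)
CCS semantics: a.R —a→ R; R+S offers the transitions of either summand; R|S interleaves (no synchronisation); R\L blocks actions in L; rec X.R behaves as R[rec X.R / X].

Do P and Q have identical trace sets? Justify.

Reachable graph of P (3 states):
  m0 = 0\{b,c} + a.0 + a.b.0 :: —a→ m1, —a→ m2
  m1 = 0 :: ·
  m2 = b.0 :: —b→ m1
Reachable graph of Q (4 states):
  n0 = b.(0\{b,c} + a.0 + a.b.0) :: —b→ n1
  n1 = 0\{b,c} + a.0 + a.b.0 :: —a→ n2, —a→ n3
  n2 = 0 :: ·
  n3 = b.0 :: —b→ n2
Trace ⟨a⟩ through P, begin at {m0}:
  step 1 (a): {m1, m2}
  P completes σ.
Trace ⟨a⟩ through Q, begin at {n0}:
  step 1 (a): no successor for Q

NO — witness ⟨a⟩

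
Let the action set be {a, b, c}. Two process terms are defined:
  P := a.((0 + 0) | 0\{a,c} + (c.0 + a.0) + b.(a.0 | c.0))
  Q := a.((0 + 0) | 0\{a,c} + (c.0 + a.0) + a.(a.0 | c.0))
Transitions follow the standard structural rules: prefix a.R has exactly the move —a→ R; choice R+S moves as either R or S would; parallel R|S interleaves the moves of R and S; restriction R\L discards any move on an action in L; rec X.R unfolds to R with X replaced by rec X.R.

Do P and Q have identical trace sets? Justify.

NO — witness ⟨ab⟩

Reachable graph of P (7 states):
  m0 = a.((0 + 0) | 0\{a,c} + (c.0 + a.0) + b.(a.0 | c.0)) → -a-> m1
  m1 = (0 + 0) | 0\{a,c} + (c.0 + a.0) + b.(a.0 | c.0) → -a-> m2, -b-> m3, -c-> m2
  m2 = 0 → stopped
  m3 = a.0 | c.0 → -a-> m4, -c-> m5
  m4 = 0 | c.0 → -c-> m6
  m5 = a.0 | 0 → -a-> m6
  m6 = 0 | 0 → stopped
Reachable graph of Q (7 states):
  n0 = a.((0 + 0) | 0\{a,c} + (c.0 + a.0) + a.(a.0 | c.0)) → -a-> n1
  n1 = (0 + 0) | 0\{a,c} + (c.0 + a.0) + a.(a.0 | c.0) → -a-> n2, -a-> n3, -c-> n2
  n2 = 0 → stopped
  n3 = a.0 | c.0 → -a-> n4, -c-> n5
  n4 = 0 | c.0 → -c-> n6
  n5 = a.0 | 0 → -a-> n6
  n6 = 0 | 0 → stopped
Trace ⟨ab⟩ through P, begin at {m0}:
  [1] a ⇒ {m1}
  [2] b ⇒ {m3}
  — P admits the full trace.
Trace ⟨ab⟩ through Q, begin at {n0}:
  [1] a ⇒ {n1}
  [2] b ⇒ no successor for Q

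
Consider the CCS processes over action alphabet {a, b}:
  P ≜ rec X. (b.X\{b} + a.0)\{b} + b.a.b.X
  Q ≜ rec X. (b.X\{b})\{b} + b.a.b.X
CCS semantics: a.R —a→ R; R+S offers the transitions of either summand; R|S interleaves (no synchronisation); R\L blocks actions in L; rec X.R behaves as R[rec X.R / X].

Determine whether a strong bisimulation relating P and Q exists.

Reachable graph of P (4 states):
  m0 = rec X. (b.X\{b} + a.0)\{b} + b.a.b.X ⊢ =a=> m1, =b=> m2
  m1 = 0\{b} ⊢ stopped
  m2 = a.b.(rec X. (b.X\{b} + a.0)\{b} + b.a.b.X) ⊢ =a=> m3
  m3 = b.(rec X. (b.X\{b} + a.0)\{b} + b.a.b.X) ⊢ =b=> m0
Reachable graph of Q (3 states):
  n0 = rec X. (b.X\{b})\{b} + b.a.b.X ⊢ =b=> n1
  n1 = a.b.(rec X. (b.X\{b})\{b} + b.a.b.X) ⊢ =a=> n2
  n2 = b.(rec X. (b.X\{b})\{b} + b.a.b.X) ⊢ =b=> n0
Partition-refinement fixed point:
  B0 = {m0}
  B1 = {m2}
  B2 = {m3}
  B3 = {m1}
  B4 = {n0}
  B5 = {n1}
  B6 = {n2}
m0 ∈ B0, n0 ∈ B4 → different blocks

not bisimilar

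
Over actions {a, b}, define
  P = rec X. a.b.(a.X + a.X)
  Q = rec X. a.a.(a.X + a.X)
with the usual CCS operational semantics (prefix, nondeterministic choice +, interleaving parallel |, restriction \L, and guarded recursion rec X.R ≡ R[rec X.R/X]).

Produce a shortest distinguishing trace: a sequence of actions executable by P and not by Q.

ab

LTS(P): 3 reachable states
  s0 = rec X. a.b.(a.X + a.X) :: —a→ s1
  s1 = b.(a.(rec X. a.b.(a.X + a.X)) + a.(rec X. a.b.(a.X + a.X))) :: —b→ s2
  s2 = a.(rec X. a.b.(a.X + a.X)) + a.(rec X. a.b.(a.X + a.X)) :: —a→ s0
LTS(Q): 3 reachable states
  t0 = rec X. a.a.(a.X + a.X) :: —a→ t1
  t1 = a.(a.(rec X. a.a.(a.X + a.X)) + a.(rec X. a.a.(a.X + a.X))) :: —a→ t2
  t2 = a.(rec X. a.a.(a.X + a.X)) + a.(rec X. a.a.(a.X + a.X)) :: —a→ t0
Trace ⟨ab⟩ through P, begin at {s0}:
  [1] a ⇒ {s1}
  [2] b ⇒ {s2}
  ✓ P
Trace ⟨ab⟩ through Q, begin at {t0}:
  [1] a ⇒ {t1}
  [2] b ⇒ ∅ (Q stuck)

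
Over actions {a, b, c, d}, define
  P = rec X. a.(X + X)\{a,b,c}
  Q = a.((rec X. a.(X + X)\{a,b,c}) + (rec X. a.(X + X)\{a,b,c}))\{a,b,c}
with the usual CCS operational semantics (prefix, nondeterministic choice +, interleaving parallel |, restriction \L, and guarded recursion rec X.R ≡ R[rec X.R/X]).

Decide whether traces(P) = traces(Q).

P's transition system — 2 states:
  m0 = rec X. a.(X + X)\{a,b,c} | -a-> m1
  m1 = ((rec X. a.(X + X)\{a,b,c}) + (rec X. a.(X + X)\{a,b,c}))\{a,b,c} | deadlocked
Q's transition system — 2 states:
  n0 = a.((rec X. a.(X + X)\{a,b,c}) + (rec X. a.(X + X)\{a,b,c}))\{a,b,c} | -a-> n1
  n1 = ((rec X. a.(X + X)\{a,b,c}) + (rec X. a.(X + X)\{a,b,c}))\{a,b,c} | deadlocked
Partition-refinement fixed point:
  B0 = {m0, n0}
  B1 = {m1, n1}
m0 ∈ B0, n0 ∈ B0 → same block
Bisimilar ⇒ trace-equivalent.

traces(P) = traces(Q)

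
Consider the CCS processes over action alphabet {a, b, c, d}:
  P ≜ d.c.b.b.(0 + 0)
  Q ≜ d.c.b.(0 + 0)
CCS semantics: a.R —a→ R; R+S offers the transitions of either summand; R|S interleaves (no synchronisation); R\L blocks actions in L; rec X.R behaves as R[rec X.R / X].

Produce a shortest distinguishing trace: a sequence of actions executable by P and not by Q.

P's transition system — 5 states:
  s0 = d.c.b.b.(0 + 0) has moves ··d··> s1
  s1 = c.b.b.(0 + 0) has moves ··c··> s2
  s2 = b.b.(0 + 0) has moves ··b··> s3
  s3 = b.(0 + 0) has moves ··b··> s4
  s4 = 0 + 0 has moves (no moves)
Q's transition system — 4 states:
  t0 = d.c.b.(0 + 0) has moves ··d··> t1
  t1 = c.b.(0 + 0) has moves ··c··> t2
  t2 = b.(0 + 0) has moves ··b··> t3
  t3 = 0 + 0 has moves (no moves)
Run σ = ⟨dcbb⟩ on P: start {s0}
  [1] d ⇒ {s1}
  [2] c ⇒ {s2}
  [3] b ⇒ {s3}
  [4] b ⇒ {s4}
  ✓ P
Run σ = ⟨dcbb⟩ on Q: start {t0}
  [1] d ⇒ {t1}
  [2] c ⇒ {t2}
  [3] b ⇒ {t3}
  [4] b ⇒ ∅  — Q cannot continue

dcbb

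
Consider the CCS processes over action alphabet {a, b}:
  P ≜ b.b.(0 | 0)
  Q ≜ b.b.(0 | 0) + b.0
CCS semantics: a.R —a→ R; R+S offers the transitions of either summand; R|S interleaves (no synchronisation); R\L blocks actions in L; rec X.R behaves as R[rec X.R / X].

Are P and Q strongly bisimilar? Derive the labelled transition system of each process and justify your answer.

P's transition system — 3 states:
  u0 = b.b.(0 | 0) has moves =b=> u1
  u1 = b.(0 | 0) has moves =b=> u2
  u2 = 0 | 0 has moves deadlocked
Q's transition system — 4 states:
  v0 = b.b.(0 | 0) + b.0 has moves =b=> v1, =b=> v2
  v1 = 0 has moves deadlocked
  v2 = b.(0 | 0) has moves =b=> v3
  v3 = 0 | 0 has moves deadlocked
Bisimilarity quotient blocks:
  B0 = {u0}
  B1 = {u1, v2}
  B2 = {u2, v1, v3}
  B3 = {v0}
u0 ∈ B0, v0 ∈ B3 → different blocks

not bisimilar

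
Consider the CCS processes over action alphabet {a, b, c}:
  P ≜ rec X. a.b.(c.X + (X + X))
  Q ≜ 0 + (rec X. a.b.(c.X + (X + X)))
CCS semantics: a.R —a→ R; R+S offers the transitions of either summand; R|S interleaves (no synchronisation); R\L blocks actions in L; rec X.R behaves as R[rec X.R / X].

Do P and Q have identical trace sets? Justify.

traces(P) = traces(Q)

Reachable graph of P (3 states):
  s0 = rec X. a.b.(c.X + (X + X)) | -a-> s1
  s1 = b.(c.(rec X. a.b.(c.X + (X + X))) + ((rec X. a.b.(c.X + (X + X))) + (rec X. a.b.(c.X + (X + X))))) | -b-> s2
  s2 = c.(rec X. a.b.(c.X + (X + X))) + ((rec X. a.b.(c.X + (X + X))) + (rec X. a.b.(c.X + (X + X)))) | -a-> s1, -c-> s0
Reachable graph of Q (4 states):
  t0 = 0 + (rec X. a.b.(c.X + (X + X))) | -a-> t1
  t1 = b.(c.(rec X. a.b.(c.X + (X + X))) + ((rec X. a.b.(c.X + (X + X))) + (rec X. a.b.(c.X + (X + X))))) | -b-> t2
  t2 = c.(rec X. a.b.(c.X + (X + X))) + ((rec X. a.b.(c.X + (X + X))) + (rec X. a.b.(c.X + (X + X)))) | -a-> t1, -c-> t3
  t3 = rec X. a.b.(c.X + (X + X)) | -a-> t1
Partition-refinement fixed point:
  B0 = {s0, t0, t3}
  B1 = {s1, t1}
  B2 = {s2, t2}
s0 ∈ B0, t0 ∈ B0 → same block
Bisimilar ⇒ trace-equivalent.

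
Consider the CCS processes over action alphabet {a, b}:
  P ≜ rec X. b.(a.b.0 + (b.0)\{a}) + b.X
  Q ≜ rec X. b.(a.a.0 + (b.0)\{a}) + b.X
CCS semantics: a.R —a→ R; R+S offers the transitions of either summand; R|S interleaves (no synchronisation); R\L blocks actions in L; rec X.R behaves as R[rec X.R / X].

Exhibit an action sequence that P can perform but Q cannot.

bab

Reachable graph of P (5 states):
  s0 = rec X. b.(a.b.0 + (b.0)\{a}) + b.X has moves =b=> s0, =b=> s1
  s1 = a.b.0 + (b.0)\{a} has moves =a=> s2, =b=> s3
  s2 = b.0 has moves =b=> s4
  s3 = 0\{a} has moves deadlocked
  s4 = 0 has moves deadlocked
Reachable graph of Q (5 states):
  t0 = rec X. b.(a.a.0 + (b.0)\{a}) + b.X has moves =b=> t0, =b=> t1
  t1 = a.a.0 + (b.0)\{a} has moves =a=> t2, =b=> t3
  t2 = a.0 has moves =a=> t4
  t3 = 0\{a} has moves deadlocked
  t4 = 0 has moves deadlocked
Executing bab from P (initial set {s0}):
  after b @ step 1: {s0, s1}
  after a @ step 2: {s2}
  after b @ step 3: {s4}
  ✓ P
Executing bab from Q (initial set {t0}):
  after b @ step 1: {t0, t1}
  after a @ step 2: {t2}
  after b @ step 3: ∅ (Q stuck)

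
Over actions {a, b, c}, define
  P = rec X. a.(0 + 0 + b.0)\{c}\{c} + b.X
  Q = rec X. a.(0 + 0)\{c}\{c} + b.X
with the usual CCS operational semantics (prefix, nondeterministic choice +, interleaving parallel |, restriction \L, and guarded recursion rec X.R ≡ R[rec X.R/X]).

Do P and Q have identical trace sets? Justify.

Reachable graph of P (3 states):
  m0 = rec X. a.(0 + 0 + b.0)\{c}\{c} + b.X :: -a-> m1, -b-> m0
  m1 = (0 + 0 + b.0)\{c}\{c} :: -b-> m2
  m2 = 0\{c}\{c} :: deadlocked
Reachable graph of Q (2 states):
  n0 = rec X. a.(0 + 0)\{c}\{c} + b.X :: -a-> n1, -b-> n0
  n1 = (0 + 0)\{c}\{c} :: deadlocked
Executing ab from P (initial set {m0}):
  [1] a ⇒ {m1}
  [2] b ⇒ {m2}
  ✓ P
Executing ab from Q (initial set {n0}):
  [1] a ⇒ {n1}
  [2] b ⇒ no successor for Q

NO — witness ⟨ab⟩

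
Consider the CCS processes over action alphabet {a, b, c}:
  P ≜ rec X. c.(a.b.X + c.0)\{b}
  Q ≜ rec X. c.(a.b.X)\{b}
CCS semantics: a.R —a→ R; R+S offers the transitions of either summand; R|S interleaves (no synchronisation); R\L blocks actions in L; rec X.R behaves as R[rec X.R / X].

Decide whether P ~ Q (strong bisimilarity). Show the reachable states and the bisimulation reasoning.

Reachable graph of P (4 states):
  m0 = rec X. c.(a.b.X + c.0)\{b} ⊢ ··c··> m1
  m1 = (a.b.(rec X. c.(a.b.X + c.0)\{b}) + c.0)\{b} ⊢ ··a··> m2, ··c··> m3
  m2 = (b.(rec X. c.(a.b.X + c.0)\{b}))\{b} ⊢ stopped
  m3 = 0\{b} ⊢ stopped
Reachable graph of Q (3 states):
  n0 = rec X. c.(a.b.X)\{b} ⊢ ··c··> n1
  n1 = (a.b.(rec X. c.(a.b.X)\{b}))\{b} ⊢ ··a··> n2
  n2 = (b.(rec X. c.(a.b.X)\{b}))\{b} ⊢ stopped
Coarsest stable partition (strong bisimilarity classes):
  B0 = {m0}
  B1 = {m1}
  B2 = {m2, m3, n2}
  B3 = {n0}
  B4 = {n1}
m0 ∈ B0, n0 ∈ B3 → different blocks

not bisimilar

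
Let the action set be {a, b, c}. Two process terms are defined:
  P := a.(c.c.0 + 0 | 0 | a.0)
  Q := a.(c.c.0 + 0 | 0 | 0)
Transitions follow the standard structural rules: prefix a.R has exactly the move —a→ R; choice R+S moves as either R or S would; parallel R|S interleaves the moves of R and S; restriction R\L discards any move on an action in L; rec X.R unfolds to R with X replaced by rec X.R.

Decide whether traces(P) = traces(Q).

trace-distinct — witness ⟨aa⟩

P's transition system — 5 states:
  p0 = a.(c.c.0 + 0 | 0 | a.0) has moves -a-> p1
  p1 = c.c.0 + 0 | 0 | a.0 has moves -a-> p2, -c-> p3
  p2 = 0 | 0 | 0 has moves ·
  p3 = c.0 has moves -c-> p4
  p4 = 0 has moves ·
Q's transition system — 4 states:
  q0 = a.(c.c.0 + 0 | 0 | 0) has moves -a-> q1
  q1 = c.c.0 + 0 | 0 | 0 has moves -c-> q2
  q2 = c.0 has moves -c-> q3
  q3 = 0 has moves ·
Run σ = ⟨aa⟩ on P: start {p0}
  [1] a ⇒ {p1}
  [2] a ⇒ {p2}
  P completes σ.
Run σ = ⟨aa⟩ on Q: start {q0}
  [1] a ⇒ {q1}
  [2] a ⇒ no successor for Q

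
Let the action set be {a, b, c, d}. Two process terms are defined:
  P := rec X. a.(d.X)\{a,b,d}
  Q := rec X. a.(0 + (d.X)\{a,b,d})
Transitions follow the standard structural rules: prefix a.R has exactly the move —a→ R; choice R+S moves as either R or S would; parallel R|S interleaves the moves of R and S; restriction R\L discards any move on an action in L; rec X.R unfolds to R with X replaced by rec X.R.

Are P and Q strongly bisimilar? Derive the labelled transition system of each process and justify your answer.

LTS(P): 2 reachable states
  u0 = rec X. a.(d.X)\{a,b,d} :: -a-> u1
  u1 = (d.(rec X. a.(d.X)\{a,b,d}))\{a,b,d} :: ∅
LTS(Q): 2 reachable states
  v0 = rec X. a.(0 + (d.X)\{a,b,d}) :: -a-> v1
  v1 = 0 + (d.(rec X. a.(0 + (d.X)\{a,b,d})))\{a,b,d} :: ∅
Bisimilarity quotient blocks:
  B0 = {u0, v0}
  B1 = {u1, v1}
u0 ∈ B0, v0 ∈ B0 → same block

P ~ Q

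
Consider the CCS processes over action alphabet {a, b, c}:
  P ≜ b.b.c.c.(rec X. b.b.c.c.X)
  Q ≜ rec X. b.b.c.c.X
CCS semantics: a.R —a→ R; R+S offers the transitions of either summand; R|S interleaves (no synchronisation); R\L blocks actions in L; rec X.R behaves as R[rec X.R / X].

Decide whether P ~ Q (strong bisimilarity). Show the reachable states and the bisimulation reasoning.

P ~ Q

Reachable graph of P (5 states):
  s0 = b.b.c.c.(rec X. b.b.c.c.X) ⊢ ··b··> s1
  s1 = b.c.c.(rec X. b.b.c.c.X) ⊢ ··b··> s2
  s2 = c.c.(rec X. b.b.c.c.X) ⊢ ··c··> s3
  s3 = c.(rec X. b.b.c.c.X) ⊢ ··c··> s4
  s4 = rec X. b.b.c.c.X ⊢ ··b··> s1
Reachable graph of Q (4 states):
  t0 = rec X. b.b.c.c.X ⊢ ··b··> t1
  t1 = b.c.c.(rec X. b.b.c.c.X) ⊢ ··b··> t2
  t2 = c.c.(rec X. b.b.c.c.X) ⊢ ··c··> t3
  t3 = c.(rec X. b.b.c.c.X) ⊢ ··c··> t0
Bisimilarity quotient blocks:
  B0 = {s0, s4, t0}
  B1 = {s1, t1}
  B2 = {s2, t2}
  B3 = {s3, t3}
s0 ∈ B0, t0 ∈ B0 → same block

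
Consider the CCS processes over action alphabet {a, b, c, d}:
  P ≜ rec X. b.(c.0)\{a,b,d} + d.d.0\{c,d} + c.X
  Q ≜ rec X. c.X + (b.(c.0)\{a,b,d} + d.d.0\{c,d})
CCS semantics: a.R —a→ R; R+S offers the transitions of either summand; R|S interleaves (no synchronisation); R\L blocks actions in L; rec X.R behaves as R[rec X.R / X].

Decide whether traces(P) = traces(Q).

YES

Reachable graph of P (5 states):
  p0 = rec X. b.(c.0)\{a,b,d} + d.d.0\{c,d} + c.X → -b-> p1, -c-> p0, -d-> p2
  p1 = (c.0)\{a,b,d} → -c-> p3
  p2 = d.0\{c,d} → -d-> p4
  p3 = 0\{a,b,d} → stopped
  p4 = 0\{c,d} → stopped
Reachable graph of Q (5 states):
  q0 = rec X. c.X + (b.(c.0)\{a,b,d} + d.d.0\{c,d}) → -b-> q1, -c-> q0, -d-> q2
  q1 = (c.0)\{a,b,d} → -c-> q3
  q2 = d.0\{c,d} → -d-> q4
  q3 = 0\{a,b,d} → stopped
  q4 = 0\{c,d} → stopped
Bisimilarity quotient blocks:
  B0 = {p0, q0}
  B1 = {p2, q2}
  B2 = {p3, p4, q3, q4}
  B3 = {p1, q1}
p0 ∈ B0, q0 ∈ B0 → same block
Bisimilar ⇒ trace-equivalent.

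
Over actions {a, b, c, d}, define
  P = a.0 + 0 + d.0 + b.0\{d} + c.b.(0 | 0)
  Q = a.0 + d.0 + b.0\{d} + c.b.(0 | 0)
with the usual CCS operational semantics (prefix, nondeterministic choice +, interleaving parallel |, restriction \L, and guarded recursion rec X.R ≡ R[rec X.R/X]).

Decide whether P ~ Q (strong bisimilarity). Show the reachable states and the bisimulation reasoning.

P ~ Q

LTS(P): 5 reachable states
  m0 = a.0 + 0 + d.0 + b.0\{d} + c.b.(0 | 0) ⊢ --a--▸ m1, --b--▸ m2, --c--▸ m3, --d--▸ m1
  m1 = 0 ⊢ stopped
  m2 = 0\{d} ⊢ stopped
  m3 = b.(0 | 0) ⊢ --b--▸ m4
  m4 = 0 | 0 ⊢ stopped
LTS(Q): 5 reachable states
  n0 = a.0 + d.0 + b.0\{d} + c.b.(0 | 0) ⊢ --a--▸ n1, --b--▸ n2, --c--▸ n3, --d--▸ n1
  n1 = 0 ⊢ stopped
  n2 = 0\{d} ⊢ stopped
  n3 = b.(0 | 0) ⊢ --b--▸ n4
  n4 = 0 | 0 ⊢ stopped
Partition-refinement fixed point:
  B0 = {m0, n0}
  B1 = {m3, n3}
  B2 = {m1, m2, m4, n1, n2, n4}
m0 ∈ B0, n0 ∈ B0 → same block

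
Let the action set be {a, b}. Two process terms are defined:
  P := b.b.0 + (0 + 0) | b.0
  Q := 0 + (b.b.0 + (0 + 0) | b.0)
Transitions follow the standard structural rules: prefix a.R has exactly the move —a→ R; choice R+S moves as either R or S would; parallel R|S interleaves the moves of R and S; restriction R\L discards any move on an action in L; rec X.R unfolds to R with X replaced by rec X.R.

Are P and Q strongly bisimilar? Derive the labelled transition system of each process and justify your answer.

Reachable graph of P (4 states):
  m0 = b.b.0 + (0 + 0) | b.0 → -b-> m1, -b-> m2
  m1 = (0 + 0) | 0 → stopped
  m2 = b.0 → -b-> m3
  m3 = 0 → stopped
Reachable graph of Q (4 states):
  n0 = 0 + (b.b.0 + (0 + 0) | b.0) → -b-> n1, -b-> n2
  n1 = (0 + 0) | 0 → stopped
  n2 = b.0 → -b-> n3
  n3 = 0 → stopped
Bisimilarity quotient blocks:
  B0 = {m0, n0}
  B1 = {m2, n2}
  B2 = {m1, m3, n1, n3}
m0 ∈ B0, n0 ∈ B0 → same block

YES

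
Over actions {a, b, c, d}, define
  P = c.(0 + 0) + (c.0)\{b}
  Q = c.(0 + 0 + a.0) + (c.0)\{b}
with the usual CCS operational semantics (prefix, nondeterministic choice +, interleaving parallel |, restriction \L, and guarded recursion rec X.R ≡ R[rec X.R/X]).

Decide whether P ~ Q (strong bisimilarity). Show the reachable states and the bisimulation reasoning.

NO

LTS(P): 3 reachable states
  m0 = c.(0 + 0) + (c.0)\{b} ⊢ =c=> m1, =c=> m2
  m1 = 0 + 0 ⊢ deadlocked
  m2 = 0\{b} ⊢ deadlocked
LTS(Q): 4 reachable states
  n0 = c.(0 + 0 + a.0) + (c.0)\{b} ⊢ =c=> n1, =c=> n2
  n1 = 0 + 0 + a.0 ⊢ =a=> n3
  n2 = 0\{b} ⊢ deadlocked
  n3 = 0 ⊢ deadlocked
Coarsest stable partition (strong bisimilarity classes):
  B0 = {m0}
  B1 = {m1, m2, n2, n3}
  B2 = {n0}
  B3 = {n1}
m0 ∈ B0, n0 ∈ B2 → different blocks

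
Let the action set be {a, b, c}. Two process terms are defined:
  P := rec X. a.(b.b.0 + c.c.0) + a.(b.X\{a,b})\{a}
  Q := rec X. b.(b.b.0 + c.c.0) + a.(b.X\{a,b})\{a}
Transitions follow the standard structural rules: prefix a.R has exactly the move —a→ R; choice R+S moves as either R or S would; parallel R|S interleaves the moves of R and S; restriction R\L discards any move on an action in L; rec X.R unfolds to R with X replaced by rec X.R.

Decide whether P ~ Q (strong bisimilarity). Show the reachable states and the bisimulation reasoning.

not bisimilar

P's transition system — 7 states:
  s0 = rec X. a.(b.b.0 + c.c.0) + a.(b.X\{a,b})\{a} → --a--▸ s1, --a--▸ s2
  s1 = (b.(rec X. a.(b.b.0 + c.c.0) + a.(b.X\{a,b})\{a})\{a,b})\{a} → --b--▸ s3
  s2 = b.b.0 + c.c.0 → --b--▸ s4, --c--▸ s5
  s3 = (rec X. a.(b.b.0 + c.c.0) + a.(b.X\{a,b})\{a})\{a,b}\{a} → ·
  s4 = b.0 → --b--▸ s6
  s5 = c.0 → --c--▸ s6
  s6 = 0 → ·
Q's transition system — 7 states:
  t0 = rec X. b.(b.b.0 + c.c.0) + a.(b.X\{a,b})\{a} → --a--▸ t1, --b--▸ t2
  t1 = (b.(rec X. b.(b.b.0 + c.c.0) + a.(b.X\{a,b})\{a})\{a,b})\{a} → --b--▸ t3
  t2 = b.b.0 + c.c.0 → --b--▸ t4, --c--▸ t5
  t3 = (rec X. b.(b.b.0 + c.c.0) + a.(b.X\{a,b})\{a})\{a,b}\{a} → ·
  t4 = b.0 → --b--▸ t6
  t5 = c.0 → --c--▸ t6
  t6 = 0 → ·
Partition-refinement fixed point:
  B0 = {s0}
  B1 = {s2, t2}
  B2 = {s5, t5}
  B3 = {s3, s6, t3, t6}
  B4 = {s1, s4, t1, t4}
  B5 = {t0}
s0 ∈ B0, t0 ∈ B5 → different blocks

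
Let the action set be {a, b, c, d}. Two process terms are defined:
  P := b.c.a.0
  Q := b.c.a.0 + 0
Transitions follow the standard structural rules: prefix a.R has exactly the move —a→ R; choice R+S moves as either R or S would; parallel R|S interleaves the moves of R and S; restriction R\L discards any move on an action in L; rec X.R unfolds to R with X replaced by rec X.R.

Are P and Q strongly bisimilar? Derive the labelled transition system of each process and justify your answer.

YES

P's transition system — 4 states:
  u0 = b.c.a.0 → -b-> u1
  u1 = c.a.0 → -c-> u2
  u2 = a.0 → -a-> u3
  u3 = 0 → ·
Q's transition system — 4 states:
  v0 = b.c.a.0 + 0 → -b-> v1
  v1 = c.a.0 → -c-> v2
  v2 = a.0 → -a-> v3
  v3 = 0 → ·
Bisimilarity quotient blocks:
  B0 = {u0, v0}
  B1 = {u1, v1}
  B2 = {u2, v2}
  B3 = {u3, v3}
u0 ∈ B0, v0 ∈ B0 → same block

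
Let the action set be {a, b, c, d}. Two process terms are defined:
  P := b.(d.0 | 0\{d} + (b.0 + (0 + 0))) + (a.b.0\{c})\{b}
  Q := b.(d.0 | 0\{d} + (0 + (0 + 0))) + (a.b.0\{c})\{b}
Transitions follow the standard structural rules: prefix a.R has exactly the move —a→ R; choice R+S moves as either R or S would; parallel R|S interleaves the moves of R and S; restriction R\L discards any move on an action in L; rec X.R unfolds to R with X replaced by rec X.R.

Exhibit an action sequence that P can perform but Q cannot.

bb

P's transition system — 5 states:
  u0 = b.(d.0 | 0\{d} + (b.0 + (0 + 0))) + (a.b.0\{c})\{b} ⊢ --a--▸ u1, --b--▸ u2
  u1 = (b.0\{c})\{b} ⊢ ∅
  u2 = d.0 | 0\{d} + (b.0 + (0 + 0)) ⊢ --b--▸ u3, --d--▸ u4
  u3 = 0 ⊢ ∅
  u4 = 0 | 0\{d} ⊢ ∅
Q's transition system — 4 states:
  v0 = b.(d.0 | 0\{d} + (0 + (0 + 0))) + (a.b.0\{c})\{b} ⊢ --a--▸ v1, --b--▸ v2
  v1 = (b.0\{c})\{b} ⊢ ∅
  v2 = d.0 | 0\{d} + (0 + (0 + 0)) ⊢ --d--▸ v3
  v3 = 0 | 0\{d} ⊢ ∅
Trace ⟨bb⟩ through P, begin at {u0}:
  after b @ step 1: {u2}
  after b @ step 2: {u3}
  — P admits the full trace.
Trace ⟨bb⟩ through Q, begin at {v0}:
  after b @ step 1: {v2}
  after b @ step 2: ∅ (Q stuck)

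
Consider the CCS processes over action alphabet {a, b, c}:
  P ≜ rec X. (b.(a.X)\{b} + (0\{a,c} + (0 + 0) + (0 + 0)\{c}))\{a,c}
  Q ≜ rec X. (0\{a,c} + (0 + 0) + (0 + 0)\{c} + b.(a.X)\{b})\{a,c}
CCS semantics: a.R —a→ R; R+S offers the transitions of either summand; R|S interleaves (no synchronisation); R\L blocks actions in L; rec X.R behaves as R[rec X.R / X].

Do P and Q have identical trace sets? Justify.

P's transition system — 2 states:
  m0 = rec X. (b.(a.X)\{b} + (0\{a,c} + (0 + 0) + (0 + 0)\{c}))\{a,c} :: ··b··> m1
  m1 = (a.(rec X. (b.(a.X)\{b} + (0\{a,c} + (0 + 0) + (0 + 0)\{c}))\{a,c}))\{b}\{a,c} :: stopped
Q's transition system — 2 states:
  n0 = rec X. (0\{a,c} + (0 + 0) + (0 + 0)\{c} + b.(a.X)\{b})\{a,c} :: ··b··> n1
  n1 = (a.(rec X. (0\{a,c} + (0 + 0) + (0 + 0)\{c} + b.(a.X)\{b})\{a,c}))\{b}\{a,c} :: stopped
Partition-refinement fixed point:
  B0 = {m0, n0}
  B1 = {m1, n1}
m0 ∈ B0, n0 ∈ B0 → same block
Bisimilar ⇒ trace-equivalent.

traces(P) = traces(Q)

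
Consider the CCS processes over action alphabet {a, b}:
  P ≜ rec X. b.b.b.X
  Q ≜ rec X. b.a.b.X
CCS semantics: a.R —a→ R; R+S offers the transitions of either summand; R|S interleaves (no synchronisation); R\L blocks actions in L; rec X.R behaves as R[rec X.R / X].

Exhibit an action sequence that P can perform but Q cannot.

P's transition system — 3 states:
  p0 = rec X. b.b.b.X has moves -b-> p1
  p1 = b.b.(rec X. b.b.b.X) has moves -b-> p2
  p2 = b.(rec X. b.b.b.X) has moves -b-> p0
Q's transition system — 3 states:
  q0 = rec X. b.a.b.X has moves -b-> q1
  q1 = a.b.(rec X. b.a.b.X) has moves -a-> q2
  q2 = b.(rec X. b.a.b.X) has moves -b-> q0
Executing bb from P (initial set {p0}):
  step 1 (b): {p1}
  step 2 (b): {p2}
  ✓ P
Executing bb from Q (initial set {q0}):
  step 1 (b): {q1}
  step 2 (b): ∅  — Q cannot continue

bb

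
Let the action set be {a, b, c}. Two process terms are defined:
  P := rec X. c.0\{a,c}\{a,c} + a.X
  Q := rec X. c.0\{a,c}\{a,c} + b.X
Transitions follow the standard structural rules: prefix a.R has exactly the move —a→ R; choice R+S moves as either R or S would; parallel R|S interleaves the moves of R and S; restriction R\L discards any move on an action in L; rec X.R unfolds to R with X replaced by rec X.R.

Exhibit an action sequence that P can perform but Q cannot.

Reachable graph of P (2 states):
  s0 = rec X. c.0\{a,c}\{a,c} + a.X | —a→ s0, —c→ s1
  s1 = 0\{a,c}\{a,c} | (no moves)
Reachable graph of Q (2 states):
  t0 = rec X. c.0\{a,c}\{a,c} + b.X | —b→ t0, —c→ t1
  t1 = 0\{a,c}\{a,c} | (no moves)
Executing a from P (initial set {s0}):
  after a @ step 1: {s0}
  P completes σ.
Executing a from Q (initial set {t0}):
  after a @ step 1: ∅ (Q stuck)

a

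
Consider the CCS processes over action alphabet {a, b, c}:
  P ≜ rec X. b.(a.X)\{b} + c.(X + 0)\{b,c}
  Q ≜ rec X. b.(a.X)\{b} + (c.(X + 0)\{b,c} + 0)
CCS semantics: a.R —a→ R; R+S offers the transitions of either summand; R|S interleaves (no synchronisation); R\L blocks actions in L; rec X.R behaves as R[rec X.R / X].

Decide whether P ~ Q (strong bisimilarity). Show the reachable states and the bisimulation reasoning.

P ~ Q

LTS(P): 5 reachable states
  u0 = rec X. b.(a.X)\{b} + c.(X + 0)\{b,c} ⊢ ··b··> u1, ··c··> u2
  u1 = (a.(rec X. b.(a.X)\{b} + c.(X + 0)\{b,c}))\{b} ⊢ ··a··> u3
  u2 = ((rec X. b.(a.X)\{b} + c.(X + 0)\{b,c}) + 0)\{b,c} ⊢ stopped
  u3 = (rec X. b.(a.X)\{b} + c.(X + 0)\{b,c})\{b} ⊢ ··c··> u4
  u4 = ((rec X. b.(a.X)\{b} + c.(X + 0)\{b,c}) + 0)\{b,c}\{b} ⊢ stopped
LTS(Q): 5 reachable states
  v0 = rec X. b.(a.X)\{b} + (c.(X + 0)\{b,c} + 0) ⊢ ··b··> v1, ··c··> v2
  v1 = (a.(rec X. b.(a.X)\{b} + (c.(X + 0)\{b,c} + 0)))\{b} ⊢ ··a··> v3
  v2 = ((rec X. b.(a.X)\{b} + (c.(X + 0)\{b,c} + 0)) + 0)\{b,c} ⊢ stopped
  v3 = (rec X. b.(a.X)\{b} + (c.(X + 0)\{b,c} + 0))\{b} ⊢ ··c··> v4
  v4 = ((rec X. b.(a.X)\{b} + (c.(X + 0)\{b,c} + 0)) + 0)\{b,c}\{b} ⊢ stopped
Partition-refinement fixed point:
  B0 = {u0, v0}
  B1 = {u1, v1}
  B2 = {u3, v3}
  B3 = {u2, u4, v2, v4}
u0 ∈ B0, v0 ∈ B0 → same block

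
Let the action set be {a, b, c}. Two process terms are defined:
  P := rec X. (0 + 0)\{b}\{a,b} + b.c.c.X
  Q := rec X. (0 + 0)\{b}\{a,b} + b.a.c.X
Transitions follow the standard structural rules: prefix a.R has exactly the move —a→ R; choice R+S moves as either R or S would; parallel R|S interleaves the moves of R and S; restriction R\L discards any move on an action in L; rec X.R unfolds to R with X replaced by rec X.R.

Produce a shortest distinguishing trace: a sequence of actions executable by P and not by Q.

LTS(P): 3 reachable states
  p0 = rec X. (0 + 0)\{b}\{a,b} + b.c.c.X has moves —b→ p1
  p1 = c.c.(rec X. (0 + 0)\{b}\{a,b} + b.c.c.X) has moves —c→ p2
  p2 = c.(rec X. (0 + 0)\{b}\{a,b} + b.c.c.X) has moves —c→ p0
LTS(Q): 3 reachable states
  q0 = rec X. (0 + 0)\{b}\{a,b} + b.a.c.X has moves —b→ q1
  q1 = a.c.(rec X. (0 + 0)\{b}\{a,b} + b.a.c.X) has moves —a→ q2
  q2 = c.(rec X. (0 + 0)\{b}\{a,b} + b.a.c.X) has moves —c→ q0
Executing bc from P (initial set {p0}):
  after b @ step 1: {p1}
  after c @ step 2: {p2}
  — P admits the full trace.
Executing bc from Q (initial set {q0}):
  after b @ step 1: {q1}
  after c @ step 2: ∅ (Q stuck)

bc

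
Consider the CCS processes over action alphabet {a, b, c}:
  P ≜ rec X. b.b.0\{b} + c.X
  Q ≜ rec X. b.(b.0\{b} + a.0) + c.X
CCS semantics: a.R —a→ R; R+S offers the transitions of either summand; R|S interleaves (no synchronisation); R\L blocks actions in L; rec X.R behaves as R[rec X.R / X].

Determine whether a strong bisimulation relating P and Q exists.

NO

Reachable graph of P (3 states):
  u0 = rec X. b.b.0\{b} + c.X has moves -b-> u1, -c-> u0
  u1 = b.0\{b} has moves -b-> u2
  u2 = 0\{b} has moves ·
Reachable graph of Q (4 states):
  v0 = rec X. b.(b.0\{b} + a.0) + c.X has moves -b-> v1, -c-> v0
  v1 = b.0\{b} + a.0 has moves -a-> v2, -b-> v3
  v2 = 0 has moves ·
  v3 = 0\{b} has moves ·
Partition-refinement fixed point:
  B0 = {u0}
  B1 = {u1}
  B2 = {u2, v2, v3}
  B3 = {v0}
  B4 = {v1}
u0 ∈ B0, v0 ∈ B3 → different blocks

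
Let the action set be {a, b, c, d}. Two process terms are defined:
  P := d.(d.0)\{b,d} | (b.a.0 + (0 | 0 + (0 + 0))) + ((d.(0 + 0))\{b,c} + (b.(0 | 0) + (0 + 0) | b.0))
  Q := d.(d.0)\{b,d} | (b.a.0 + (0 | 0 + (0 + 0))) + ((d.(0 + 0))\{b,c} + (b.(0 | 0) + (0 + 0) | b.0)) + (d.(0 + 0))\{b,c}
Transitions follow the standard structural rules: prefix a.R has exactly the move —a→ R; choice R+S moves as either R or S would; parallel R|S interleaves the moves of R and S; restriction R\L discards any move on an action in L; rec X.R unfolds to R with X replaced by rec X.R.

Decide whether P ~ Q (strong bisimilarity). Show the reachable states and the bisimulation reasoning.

Reachable graph of P (9 states):
  s0 = d.(d.0)\{b,d} | (b.a.0 + (0 | 0 + (0 + 0))) + ((d.(0 + 0))\{b,c} + (b.(0 | 0) + (0 + 0) | b.0)) has moves =b=> s1, =b=> s2, =b=> s3, =d=> s4, =d=> s5
  s1 = (0 + 0) | 0 has moves (no moves)
  s2 = 0 | 0 has moves (no moves)
  s3 = d.(d.0)\{b,d} | a.0 has moves =a=> s6, =d=> s7
  s4 = (0 + 0)\{b,c} has moves (no moves)
  s5 = (d.0)\{b,d} | (b.a.0 + (0 | 0 + (0 + 0))) has moves =b=> s7
  s6 = d.(d.0)\{b,d} | 0 has moves =d=> s8
  s7 = (d.0)\{b,d} | a.0 has moves =a=> s8
  s8 = (d.0)\{b,d} | 0 has moves (no moves)
Reachable graph of Q (9 states):
  t0 = d.(d.0)\{b,d} | (b.a.0 + (0 | 0 + (0 + 0))) + ((d.(0 + 0))\{b,c} + (b.(0 | 0) + (0 + 0) | b.0)) + (d.(0 + 0))\{b,c} has moves =b=> t1, =b=> t2, =b=> t3, =d=> t4, =d=> t5
  t1 = (0 + 0) | 0 has moves (no moves)
  t2 = 0 | 0 has moves (no moves)
  t3 = d.(d.0)\{b,d} | a.0 has moves =a=> t6, =d=> t7
  t4 = (0 + 0)\{b,c} has moves (no moves)
  t5 = (d.0)\{b,d} | (b.a.0 + (0 | 0 + (0 + 0))) has moves =b=> t7
  t6 = d.(d.0)\{b,d} | 0 has moves =d=> t8
  t7 = (d.0)\{b,d} | a.0 has moves =a=> t8
  t8 = (d.0)\{b,d} | 0 has moves (no moves)
Partition-refinement fixed point:
  B0 = {s0, t0}
  B1 = {s3, t3}
  B2 = {s7, t7}
  B3 = {s1, s2, s4, s8, t1, t2, t4, t8}
  B4 = {s6, t6}
  B5 = {s5, t5}
s0 ∈ B0, t0 ∈ B0 → same block

P ~ Q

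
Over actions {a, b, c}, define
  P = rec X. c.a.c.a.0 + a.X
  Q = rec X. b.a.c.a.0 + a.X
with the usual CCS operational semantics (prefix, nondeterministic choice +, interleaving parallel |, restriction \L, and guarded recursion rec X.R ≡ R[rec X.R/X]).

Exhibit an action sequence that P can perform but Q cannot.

LTS(P): 5 reachable states
  u0 = rec X. c.a.c.a.0 + a.X | =a=> u0, =c=> u1
  u1 = a.c.a.0 | =a=> u2
  u2 = c.a.0 | =c=> u3
  u3 = a.0 | =a=> u4
  u4 = 0 | deadlocked
LTS(Q): 5 reachable states
  v0 = rec X. b.a.c.a.0 + a.X | =a=> v0, =b=> v1
  v1 = a.c.a.0 | =a=> v2
  v2 = c.a.0 | =c=> v3
  v3 = a.0 | =a=> v4
  v4 = 0 | deadlocked
Trace ⟨c⟩ through P, begin at {u0}:
  step 1 (c): {u1}
  — P admits the full trace.
Trace ⟨c⟩ through Q, begin at {v0}:
  step 1 (c): ∅  — Q cannot continue

c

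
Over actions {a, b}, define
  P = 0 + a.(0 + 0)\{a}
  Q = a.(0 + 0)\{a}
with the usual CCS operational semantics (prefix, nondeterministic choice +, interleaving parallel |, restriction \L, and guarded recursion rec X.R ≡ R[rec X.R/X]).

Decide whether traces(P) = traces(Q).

P's transition system — 2 states:
  m0 = 0 + a.(0 + 0)\{a} | —a→ m1
  m1 = (0 + 0)\{a} | ∅
Q's transition system — 2 states:
  n0 = a.(0 + 0)\{a} | —a→ n1
  n1 = (0 + 0)\{a} | ∅
Partition-refinement fixed point:
  B0 = {m0, n0}
  B1 = {m1, n1}
m0 ∈ B0, n0 ∈ B0 → same block
Bisimilar ⇒ trace-equivalent.

trace-equivalent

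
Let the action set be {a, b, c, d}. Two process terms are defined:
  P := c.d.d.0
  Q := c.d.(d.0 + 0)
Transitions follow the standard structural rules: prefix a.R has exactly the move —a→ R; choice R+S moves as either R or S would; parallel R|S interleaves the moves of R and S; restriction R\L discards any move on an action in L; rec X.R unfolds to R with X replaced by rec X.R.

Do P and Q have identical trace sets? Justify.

trace-equivalent

LTS(P): 4 reachable states
  u0 = c.d.d.0 | —c→ u1
  u1 = d.d.0 | —d→ u2
  u2 = d.0 | —d→ u3
  u3 = 0 | deadlocked
LTS(Q): 4 reachable states
  v0 = c.d.(d.0 + 0) | —c→ v1
  v1 = d.(d.0 + 0) | —d→ v2
  v2 = d.0 + 0 | —d→ v3
  v3 = 0 | deadlocked
Partition-refinement fixed point:
  B0 = {u0, v0}
  B1 = {u1, v1}
  B2 = {u2, v2}
  B3 = {u3, v3}
u0 ∈ B0, v0 ∈ B0 → same block
Bisimilar ⇒ trace-equivalent.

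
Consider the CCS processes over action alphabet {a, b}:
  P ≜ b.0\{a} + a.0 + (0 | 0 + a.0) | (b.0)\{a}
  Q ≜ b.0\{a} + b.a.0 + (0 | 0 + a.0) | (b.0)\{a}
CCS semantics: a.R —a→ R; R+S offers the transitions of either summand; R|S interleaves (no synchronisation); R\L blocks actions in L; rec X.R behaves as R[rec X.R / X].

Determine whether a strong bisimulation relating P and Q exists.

NO

P's transition system — 6 states:
  u0 = b.0\{a} + a.0 + (0 | 0 + a.0) | (b.0)\{a} :: -a-> u1, -a-> u2, -b-> u3, -b-> u4
  u1 = 0 :: ·
  u2 = 0 | (b.0)\{a} :: -b-> u5
  u3 = (0 | 0 + a.0) | 0\{a} :: -a-> u5
  u4 = 0\{a} :: ·
  u5 = 0 | 0\{a} :: ·
Q's transition system — 7 states:
  v0 = b.0\{a} + b.a.0 + (0 | 0 + a.0) | (b.0)\{a} :: -a-> v1, -b-> v2, -b-> v3, -b-> v4
  v1 = 0 | (b.0)\{a} :: -b-> v5
  v2 = (0 | 0 + a.0) | 0\{a} :: -a-> v5
  v3 = 0\{a} :: ·
  v4 = a.0 :: -a-> v6
  v5 = 0 | 0\{a} :: ·
  v6 = 0 :: ·
Bisimilarity quotient blocks:
  B0 = {u0}
  B1 = {u1, u4, u5, v3, v5, v6}
  B2 = {u3, v2, v4}
  B3 = {u2, v1}
  B4 = {v0}
u0 ∈ B0, v0 ∈ B4 → different blocks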